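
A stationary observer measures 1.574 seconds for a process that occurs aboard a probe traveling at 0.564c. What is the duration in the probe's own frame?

Dilated time Δt = 1.574 seconds
γ = 1/√(1 - 0.564²) = 1.211
Δt₀ = Δt/γ = 1.574/1.211 = 1.300 seconds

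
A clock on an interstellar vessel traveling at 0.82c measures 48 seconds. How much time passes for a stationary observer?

Proper time Δt₀ = 48 seconds
γ = 1/√(1 - 0.82²) = 1.747
Δt = γΔt₀ = 1.747 × 48 = 83.86 seconds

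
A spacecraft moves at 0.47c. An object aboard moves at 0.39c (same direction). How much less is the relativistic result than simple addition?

Classical: u' + v = 0.39 + 0.47 = 0.86c
Relativistic: u = (0.39 + 0.47)/(1 + 0.1833) = 0.86/1.1833 = 0.7268c
Difference: 0.86 - 0.7268 = 0.1332c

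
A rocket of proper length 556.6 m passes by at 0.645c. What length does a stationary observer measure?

Proper length L₀ = 556.6 m
γ = 1/√(1 - 0.645²) = 1.3086
L = L₀/γ = 556.6/1.3086 = 425.3 m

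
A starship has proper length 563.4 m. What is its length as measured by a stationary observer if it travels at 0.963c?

Proper length L₀ = 563.4 m
γ = 1/√(1 - 0.963²) = 3.711
L = L₀/γ = 563.4/3.711 = 151.8 m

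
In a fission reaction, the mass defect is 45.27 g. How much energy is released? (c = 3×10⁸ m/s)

Convert mass defect: Δm = 45.27 g = 0.04527 kg
E = Δm·c² = 0.04527 × (3×10⁸)²
= 0.04527 × 9×10¹⁶ = 4.074×10¹⁵ J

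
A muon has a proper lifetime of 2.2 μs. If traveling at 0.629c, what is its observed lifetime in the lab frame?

Proper lifetime τ₀ = 2.2 μs
γ = 1/√(1 - 0.629²) = 1.2863
τ = γτ₀ = 1.2863 × 2.2 μs = 2.830 μs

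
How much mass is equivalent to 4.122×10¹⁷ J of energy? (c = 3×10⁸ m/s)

From E = mc², we get m = E/c²
c² = (3×10⁸)² = 9×10¹⁶ m²/s²
m = 4.122×10¹⁷ / 9×10¹⁶ = 4.580 kg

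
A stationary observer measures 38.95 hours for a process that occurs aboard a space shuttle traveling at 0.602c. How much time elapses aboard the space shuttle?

Dilated time Δt = 38.95 hours
γ = 1/√(1 - 0.602²) = 1.2524
Δt₀ = Δt/γ = 38.95/1.2524 = 31.10 hours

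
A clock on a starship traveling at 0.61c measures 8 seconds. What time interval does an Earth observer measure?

Proper time Δt₀ = 8 seconds
γ = 1/√(1 - 0.61²) = 1.262
Δt = γΔt₀ = 1.262 × 8 = 10.10 seconds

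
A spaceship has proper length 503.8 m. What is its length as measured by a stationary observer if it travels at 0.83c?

Proper length L₀ = 503.8 m
γ = 1/√(1 - 0.83²) = 1.793
L = L₀/γ = 503.8/1.793 = 281.0 m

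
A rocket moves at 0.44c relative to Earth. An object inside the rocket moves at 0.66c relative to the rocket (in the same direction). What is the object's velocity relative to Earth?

u = (u' + v)/(1 + u'v/c²)
Numerator: 0.66 + 0.44 = 1.1
Denominator: 1 + 0.2904 = 1.2904
u = 1.1/1.2904 = 0.8524c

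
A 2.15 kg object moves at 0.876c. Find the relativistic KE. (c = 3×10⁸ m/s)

γ = 1/√(1 - 0.876²) = 2.0734
γ - 1 = 1.0734
KE = (γ-1)mc² = 1.0734 × 2.15 × (3×10⁸)² = 2.077×10¹⁷ J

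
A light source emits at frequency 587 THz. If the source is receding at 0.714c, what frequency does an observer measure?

β = v/c = 0.714
(1-β)/(1+β) = 0.286/1.714 = 0.1669
Doppler factor = √(0.1669) = 0.4085
f_obs = 587 × 0.4085 = 239.8 THz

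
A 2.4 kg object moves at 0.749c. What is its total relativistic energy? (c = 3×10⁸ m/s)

γ = 1/√(1 - 0.749²) = 1.5093
mc² = 2.4 × (3×10⁸)² = 2.160×10¹⁷ J
E = γmc² = 1.5093 × 2.160×10¹⁷ = 3.260×10¹⁷ J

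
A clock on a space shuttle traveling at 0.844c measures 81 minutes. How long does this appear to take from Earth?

Proper time Δt₀ = 81 minutes
γ = 1/√(1 - 0.844²) = 1.864
Δt = γΔt₀ = 1.864 × 81 = 151.0 minutes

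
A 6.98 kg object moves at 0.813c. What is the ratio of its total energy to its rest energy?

E = γmc², E₀ = mc²
E/E₀ = γ = 1/√(1 - 0.813²) = 1.717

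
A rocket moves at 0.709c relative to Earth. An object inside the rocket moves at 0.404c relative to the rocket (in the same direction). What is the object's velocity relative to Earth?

u = (u' + v)/(1 + u'v/c²)
Numerator: 0.404 + 0.709 = 1.113
Denominator: 1 + 0.286436 = 1.286436
u = 1.113/1.286436 = 0.8652c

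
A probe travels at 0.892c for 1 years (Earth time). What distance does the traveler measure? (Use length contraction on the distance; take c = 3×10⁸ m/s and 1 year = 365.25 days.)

Earth distance: d = v × t = 0.892c × 1 yr = 8.4448×10¹⁵ m
γ = 2.2122
d' = d/γ = 8.4448×10¹⁵/2.2122 = 3.817×10¹⁵ m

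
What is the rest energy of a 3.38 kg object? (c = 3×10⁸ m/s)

c² = (3×10⁸)² = 9.000×10¹⁶ m²/s²
E₀ = mc² = 3.38 × 9.000×10¹⁶ = 3.042×10¹⁷ J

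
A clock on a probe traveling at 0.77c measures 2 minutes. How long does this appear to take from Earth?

Proper time Δt₀ = 2 minutes
γ = 1/√(1 - 0.77²) = 1.5673
Δt = γΔt₀ = 1.5673 × 2 = 3.135 minutes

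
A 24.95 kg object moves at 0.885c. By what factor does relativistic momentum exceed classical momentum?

p_rel = γmv, p_class = mv
Ratio = γ = 1/√(1 - 0.885²) = 2.148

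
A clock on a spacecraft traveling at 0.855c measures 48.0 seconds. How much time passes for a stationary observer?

Proper time Δt₀ = 48.0 seconds
γ = 1/√(1 - 0.855²) = 1.9282
Δt = γΔt₀ = 1.9282 × 48.0 = 92.55 seconds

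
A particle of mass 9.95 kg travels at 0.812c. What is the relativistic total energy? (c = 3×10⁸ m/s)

γ = 1/√(1 - 0.812²) = 1.713
mc² = 9.95 × (3×10⁸)² = 8.955×10¹⁷ J
E = γmc² = 1.713 × 8.955×10¹⁷ = 1.534×10¹⁸ J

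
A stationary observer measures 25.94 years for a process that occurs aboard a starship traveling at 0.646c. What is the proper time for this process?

Dilated time Δt = 25.94 years
γ = 1/√(1 - 0.646²) = 1.310
Δt₀ = Δt/γ = 25.94/1.310 = 19.80 years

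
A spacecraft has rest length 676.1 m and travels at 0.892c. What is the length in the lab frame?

Proper length L₀ = 676.1 m
γ = 1/√(1 - 0.892²) = 2.2122
L = L₀/γ = 676.1/2.2122 = 305.6 m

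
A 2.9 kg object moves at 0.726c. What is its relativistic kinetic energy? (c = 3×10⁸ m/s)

γ = 1/√(1 - 0.726²) = 1.4541
γ - 1 = 0.4541
KE = (γ-1)mc² = 0.4541 × 2.9 × (3×10⁸)² = 1.185×10¹⁷ J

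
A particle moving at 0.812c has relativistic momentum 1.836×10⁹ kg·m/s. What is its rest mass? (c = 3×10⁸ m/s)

γ = 1/√(1 - 0.812²) = 1.7133
v = 0.812 × 3×10⁸ = 2.436×10⁸ m/s
m = p/(γv) = 1.836×10⁹/(1.7133 × 2.436×10⁸) = 4.399 kg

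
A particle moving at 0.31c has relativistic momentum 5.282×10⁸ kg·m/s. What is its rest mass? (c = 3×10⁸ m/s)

γ = 1/√(1 - 0.31²) = 1.0518
v = 0.31 × 3×10⁸ = 9.300×10⁷ m/s
m = p/(γv) = 5.282×10⁸/(1.0518 × 9.300×10⁷) = 5.400 kg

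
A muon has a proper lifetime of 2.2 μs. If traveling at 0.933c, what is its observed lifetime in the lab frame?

Proper lifetime τ₀ = 2.2 μs
γ = 1/√(1 - 0.933²) = 2.7787
τ = γτ₀ = 2.7787 × 2.2 μs = 6.113 μs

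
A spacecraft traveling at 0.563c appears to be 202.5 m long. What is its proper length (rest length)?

Contracted length L = 202.5 m
γ = 1/√(1 - 0.563²) = 1.210
L₀ = γL = 1.210 × 202.5 = 245.0 m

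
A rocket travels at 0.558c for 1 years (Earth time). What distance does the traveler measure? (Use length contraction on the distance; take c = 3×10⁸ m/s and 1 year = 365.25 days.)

Earth distance: d = v × t = 0.558c × 1 yr = 5.283×10¹⁵ m
γ = 1.205
d' = d/γ = 5.283×10¹⁵/1.205 = 4.384×10¹⁵ m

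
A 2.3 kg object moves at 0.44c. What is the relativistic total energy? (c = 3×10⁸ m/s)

γ = 1/√(1 - 0.44²) = 1.1136
mc² = 2.3 × (3×10⁸)² = 2.070×10¹⁷ J
E = γmc² = 1.1136 × 2.070×10¹⁷ = 2.305×10¹⁷ J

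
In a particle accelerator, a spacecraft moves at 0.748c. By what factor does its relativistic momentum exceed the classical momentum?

p_rel = γmv, p_class = mv
Ratio = γ = 1/√(1 - 0.748²)
= 1/√(0.440496) = 1.507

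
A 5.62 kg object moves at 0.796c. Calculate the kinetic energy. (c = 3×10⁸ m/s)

γ = 1/√(1 - 0.796²) = 1.6521
γ - 1 = 0.6521
KE = (γ-1)mc² = 0.6521 × 5.62 × (3×10⁸)² = 3.298×10¹⁷ J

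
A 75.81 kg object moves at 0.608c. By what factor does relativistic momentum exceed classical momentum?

p_rel = γmv, p_class = mv
Ratio = γ = 1/√(1 - 0.608²) = 1.260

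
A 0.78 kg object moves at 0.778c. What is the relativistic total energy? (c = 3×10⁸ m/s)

γ = 1/√(1 - 0.778²) = 1.5917
mc² = 0.78 × (3×10⁸)² = 7.020×10¹⁶ J
E = γmc² = 1.5917 × 7.020×10¹⁶ = 1.117×10¹⁷ J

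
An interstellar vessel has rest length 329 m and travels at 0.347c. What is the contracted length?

Proper length L₀ = 329 m
γ = 1/√(1 - 0.347²) = 1.066
L = L₀/γ = 329/1.066 = 308.6 m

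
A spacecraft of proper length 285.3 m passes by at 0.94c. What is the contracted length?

Proper length L₀ = 285.3 m
γ = 1/√(1 - 0.94²) = 2.931
L = L₀/γ = 285.3/2.931 = 97.34 m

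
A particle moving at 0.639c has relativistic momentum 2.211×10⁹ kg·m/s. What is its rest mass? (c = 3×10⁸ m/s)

γ = 1/√(1 - 0.639²) = 1.300
v = 0.639 × 3×10⁸ = 1.917×10⁸ m/s
m = p/(γv) = 2.211×10⁹/(1.300 × 1.917×10⁸) = 8.872 kg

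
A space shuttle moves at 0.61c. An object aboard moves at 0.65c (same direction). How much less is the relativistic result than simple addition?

Classical: u' + v = 0.65 + 0.61 = 1.26c
Relativistic: u = (0.65 + 0.61)/(1 + 0.3965) = 1.26/1.3965 = 0.9023c
Difference: 1.26 - 0.9023 = 0.3577c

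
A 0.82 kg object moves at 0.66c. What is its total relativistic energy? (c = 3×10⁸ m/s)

γ = 1/√(1 - 0.66²) = 1.331
mc² = 0.82 × (3×10⁸)² = 7.380×10¹⁶ J
E = γmc² = 1.331 × 7.380×10¹⁶ = 9.823×10¹⁶ J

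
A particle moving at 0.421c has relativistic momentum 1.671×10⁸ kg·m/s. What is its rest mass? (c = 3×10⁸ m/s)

γ = 1/√(1 - 0.421²) = 1.1025
v = 0.421 × 3×10⁸ = 1.263×10⁸ m/s
m = p/(γv) = 1.671×10⁸/(1.1025 × 1.263×10⁸) = 1.200 kg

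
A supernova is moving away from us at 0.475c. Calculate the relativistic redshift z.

β = 0.475
(1+β)/(1-β) = 1.475/0.525 = 2.8095
√(2.8095) = 1.6762
z = 1.6762 - 1 = 0.6762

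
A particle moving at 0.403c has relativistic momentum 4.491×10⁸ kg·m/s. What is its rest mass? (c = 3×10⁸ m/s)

γ = 1/√(1 - 0.403²) = 1.0927
v = 0.403 × 3×10⁸ = 1.209×10⁸ m/s
m = p/(γv) = 4.491×10⁸/(1.0927 × 1.209×10⁸) = 3.400 kg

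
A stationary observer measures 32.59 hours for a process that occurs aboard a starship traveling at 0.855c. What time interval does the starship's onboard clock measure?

Dilated time Δt = 32.59 hours
γ = 1/√(1 - 0.855²) = 1.928
Δt₀ = Δt/γ = 32.59/1.928 = 16.90 hours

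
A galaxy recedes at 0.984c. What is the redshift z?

β = 0.984
(1+β)/(1-β) = 1.984/0.016 = 124.0
√(124.0) = 11.14
z = 11.14 - 1 = 10.14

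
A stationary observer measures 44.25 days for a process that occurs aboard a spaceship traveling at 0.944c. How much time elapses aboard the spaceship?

Dilated time Δt = 44.25 days
γ = 1/√(1 - 0.944²) = 3.031
Δt₀ = Δt/γ = 44.25/3.031 = 14.60 days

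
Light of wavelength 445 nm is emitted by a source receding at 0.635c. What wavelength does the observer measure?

β = 0.635
Wavelength Doppler factor = √(1.635/0.365) = √(4.4795) = 2.1165
λ_obs = 445 × 2.1165 = 941.8 nm (redshift)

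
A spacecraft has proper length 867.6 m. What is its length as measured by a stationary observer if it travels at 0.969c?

Proper length L₀ = 867.6 m
γ = 1/√(1 - 0.969²) = 4.048
L = L₀/γ = 867.6/4.048 = 214.3 m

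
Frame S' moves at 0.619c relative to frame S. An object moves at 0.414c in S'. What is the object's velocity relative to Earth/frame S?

u = (u' + v)/(1 + u'v/c²)
Numerator: 0.414 + 0.619 = 1.033
Denominator: 1 + 0.256266 = 1.256266
u = 1.033/1.256266 = 0.8223c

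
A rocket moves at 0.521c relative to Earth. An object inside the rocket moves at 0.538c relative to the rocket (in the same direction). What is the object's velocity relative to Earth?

u = (u' + v)/(1 + u'v/c²)
Numerator: 0.538 + 0.521 = 1.059
Denominator: 1 + 0.280298 = 1.280298
u = 1.059/1.280298 = 0.8272c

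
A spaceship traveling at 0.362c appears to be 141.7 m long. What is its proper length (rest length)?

Contracted length L = 141.7 m
γ = 1/√(1 - 0.362²) = 1.073
L₀ = γL = 1.073 × 141.7 = 152.0 m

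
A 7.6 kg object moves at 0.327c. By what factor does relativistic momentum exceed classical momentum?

p_rel = γmv, p_class = mv
Ratio = γ = 1/√(1 - 0.327²) = 1.058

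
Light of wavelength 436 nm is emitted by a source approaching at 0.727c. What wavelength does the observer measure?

β = 0.727
Wavelength Doppler factor = √(0.273/1.727) = √(0.15808) = 0.39759
λ_obs = 436 × 0.39759 = 173.3 nm (blueshift)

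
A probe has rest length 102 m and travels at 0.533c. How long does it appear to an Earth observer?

Proper length L₀ = 102 m
γ = 1/√(1 - 0.533²) = 1.1819
L = L₀/γ = 102/1.1819 = 86.30 m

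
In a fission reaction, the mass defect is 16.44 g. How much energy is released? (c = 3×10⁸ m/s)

Convert mass defect: Δm = 16.44 g = 0.01644 kg
E = Δm·c² = 0.01644 × (3×10⁸)²
= 0.01644 × 9×10¹⁶ = 1.480×10¹⁵ J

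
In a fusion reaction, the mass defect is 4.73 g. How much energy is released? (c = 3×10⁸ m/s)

Convert mass defect: Δm = 4.73 g = 0.00473 kg
E = Δm·c² = 0.00473 × (3×10⁸)²
= 0.00473 × 9×10¹⁶ = 4.257×10¹⁴ J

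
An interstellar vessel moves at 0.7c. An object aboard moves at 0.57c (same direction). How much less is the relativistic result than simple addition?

Classical: u' + v = 0.57 + 0.7 = 1.27c
Relativistic: u = (0.57 + 0.7)/(1 + 0.399) = 1.27/1.399 = 0.9078c
Difference: 1.27 - 0.9078 = 0.3622c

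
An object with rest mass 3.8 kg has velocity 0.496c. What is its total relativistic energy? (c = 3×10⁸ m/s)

γ = 1/√(1 - 0.496²) = 1.15165
mc² = 3.8 × (3×10⁸)² = 3.420×10¹⁷ J
E = γmc² = 1.15165 × 3.420×10¹⁷ = 3.939×10¹⁷ J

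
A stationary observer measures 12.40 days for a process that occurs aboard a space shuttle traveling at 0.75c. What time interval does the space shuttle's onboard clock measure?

Dilated time Δt = 12.40 days
γ = 1/√(1 - 0.75²) = 1.5119
Δt₀ = Δt/γ = 12.40/1.5119 = 8.202 days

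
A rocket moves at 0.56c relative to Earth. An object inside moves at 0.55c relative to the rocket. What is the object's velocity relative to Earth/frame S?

u = (u' + v)/(1 + u'v/c²)
Numerator: 0.55 + 0.56 = 1.11
Denominator: 1 + 0.308 = 1.308
u = 1.11/1.308 = 0.8486c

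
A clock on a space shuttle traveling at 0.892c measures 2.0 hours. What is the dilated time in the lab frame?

Proper time Δt₀ = 2.0 hours
γ = 1/√(1 - 0.892²) = 2.212
Δt = γΔt₀ = 2.212 × 2.0 = 4.424 hours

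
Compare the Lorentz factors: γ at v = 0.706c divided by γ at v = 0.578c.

γ₁ = 1/√(1 - 0.706²) = 1.4120
γ₂ = 1/√(1 - 0.578²) = 1.2254
γ₁/γ₂ = 1.4120/1.2254 = 1.152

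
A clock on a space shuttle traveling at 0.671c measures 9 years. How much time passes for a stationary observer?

Proper time Δt₀ = 9 years
γ = 1/√(1 - 0.671²) = 1.349
Δt = γΔt₀ = 1.349 × 9 = 12.14 years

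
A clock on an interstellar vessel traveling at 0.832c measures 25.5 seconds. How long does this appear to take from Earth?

Proper time Δt₀ = 25.5 seconds
γ = 1/√(1 - 0.832²) = 1.8025
Δt = γΔt₀ = 1.8025 × 25.5 = 45.96 seconds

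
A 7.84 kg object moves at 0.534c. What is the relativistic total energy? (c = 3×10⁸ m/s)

γ = 1/√(1 - 0.534²) = 1.1828
mc² = 7.84 × (3×10⁸)² = 7.056×10¹⁷ J
E = γmc² = 1.1828 × 7.056×10¹⁷ = 8.346×10¹⁷ J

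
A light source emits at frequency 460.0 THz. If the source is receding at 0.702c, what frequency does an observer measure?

β = v/c = 0.702
(1-β)/(1+β) = 0.298/1.702 = 0.1751
Doppler factor = √(0.1751) = 0.4184
f_obs = 460.0 × 0.4184 = 192.5 THz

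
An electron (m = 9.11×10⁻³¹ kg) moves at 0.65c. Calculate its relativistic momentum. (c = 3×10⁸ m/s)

γ = 1/√(1 - 0.65²) = 1.316
v = 0.65 × 3×10⁸ = 1.950×10⁸ m/s
p = γmv = 1.316 × 9.11×10⁻³¹ × 1.950×10⁸ = 2.338×10⁻²² kg·m/s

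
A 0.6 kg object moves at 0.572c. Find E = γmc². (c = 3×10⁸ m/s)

γ = 1/√(1 - 0.572²) = 1.219
mc² = 0.6 × (3×10⁸)² = 5.400×10¹⁶ J
E = γmc² = 1.219 × 5.400×10¹⁶ = 6.583×10¹⁶ J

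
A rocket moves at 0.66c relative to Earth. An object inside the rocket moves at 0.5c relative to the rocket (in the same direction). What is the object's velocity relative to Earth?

u = (u' + v)/(1 + u'v/c²)
Numerator: 0.5 + 0.66 = 1.16
Denominator: 1 + 0.33 = 1.33
u = 1.16/1.33 = 0.8722c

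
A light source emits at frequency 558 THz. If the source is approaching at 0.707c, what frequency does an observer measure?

β = v/c = 0.707
(1+β)/(1-β) = 1.707/0.293 = 5.826
Doppler factor = √(5.826) = 2.414
f_obs = 558 × 2.414 = 1347 THz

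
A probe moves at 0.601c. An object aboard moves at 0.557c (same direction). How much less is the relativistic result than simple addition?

Classical: u' + v = 0.557 + 0.601 = 1.158c
Relativistic: u = (0.557 + 0.601)/(1 + 0.334757) = 1.158/1.334757 = 0.8676c
Difference: 1.158 - 0.8676 = 0.2904c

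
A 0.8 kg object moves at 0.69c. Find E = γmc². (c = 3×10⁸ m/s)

γ = 1/√(1 - 0.69²) = 1.38158
mc² = 0.8 × (3×10⁸)² = 7.200×10¹⁶ J
E = γmc² = 1.38158 × 7.200×10¹⁶ = 9.947×10¹⁶ J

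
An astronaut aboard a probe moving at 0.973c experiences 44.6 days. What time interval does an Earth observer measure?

Proper time Δt₀ = 44.6 days
γ = 1/√(1 - 0.973²) = 4.3327
Δt = γΔt₀ = 4.3327 × 44.6 = 193.2 days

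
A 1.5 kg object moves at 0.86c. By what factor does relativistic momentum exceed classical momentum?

p_rel = γmv, p_class = mv
Ratio = γ = 1/√(1 - 0.86²) = 1.960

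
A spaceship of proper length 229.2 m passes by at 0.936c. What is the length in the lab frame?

Proper length L₀ = 229.2 m
γ = 1/√(1 - 0.936²) = 2.841
L = L₀/γ = 229.2/2.841 = 80.68 m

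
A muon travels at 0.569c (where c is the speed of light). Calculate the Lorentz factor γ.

v/c = 0.569, so (v/c)² = 0.323761
1 - (v/c)² = 0.676239
γ = 1/√(0.676239) = 1.216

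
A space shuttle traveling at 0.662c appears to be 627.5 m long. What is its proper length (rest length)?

Contracted length L = 627.5 m
γ = 1/√(1 - 0.662²) = 1.3342
L₀ = γL = 1.3342 × 627.5 = 837.2 m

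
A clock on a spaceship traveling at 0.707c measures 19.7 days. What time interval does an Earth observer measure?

Proper time Δt₀ = 19.7 days
γ = 1/√(1 - 0.707²) = 1.414
Δt = γΔt₀ = 1.414 × 19.7 = 27.86 days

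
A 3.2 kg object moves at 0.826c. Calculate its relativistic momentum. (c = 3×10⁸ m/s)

γ = 1/√(1 - 0.826²) = 1.774
v = 0.826 × 3×10⁸ = 2.478×10⁸ m/s
p = γmv = 1.774 × 3.2 × 2.478×10⁸ = 1.407×10⁹ kg·m/s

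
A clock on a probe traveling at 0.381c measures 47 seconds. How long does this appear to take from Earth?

Proper time Δt₀ = 47 seconds
γ = 1/√(1 - 0.381²) = 1.08158
Δt = γΔt₀ = 1.08158 × 47 = 50.83 seconds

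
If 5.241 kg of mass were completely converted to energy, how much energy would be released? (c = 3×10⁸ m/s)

Using E = mc²:
c² = (3×10⁸)² = 9×10¹⁶ m²/s²
E = 5.241 × 9×10¹⁶ = 4.717×10¹⁷ J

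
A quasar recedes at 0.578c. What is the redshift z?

β = 0.578
(1+β)/(1-β) = 1.578/0.422 = 3.7393
√(3.7393) = 1.9337
z = 1.9337 - 1 = 0.9337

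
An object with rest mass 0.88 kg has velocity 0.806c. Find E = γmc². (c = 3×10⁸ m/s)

γ = 1/√(1 - 0.806²) = 1.689
mc² = 0.88 × (3×10⁸)² = 7.920×10¹⁶ J
E = γmc² = 1.689 × 7.920×10¹⁶ = 1.338×10¹⁷ J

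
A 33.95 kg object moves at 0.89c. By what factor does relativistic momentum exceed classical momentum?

p_rel = γmv, p_class = mv
Ratio = γ = 1/√(1 - 0.89²) = 2.193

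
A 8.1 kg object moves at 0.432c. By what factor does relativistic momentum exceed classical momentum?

p_rel = γmv, p_class = mv
Ratio = γ = 1/√(1 - 0.432²) = 1.109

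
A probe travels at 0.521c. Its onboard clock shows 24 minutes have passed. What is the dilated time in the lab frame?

Proper time Δt₀ = 24 minutes
γ = 1/√(1 - 0.521²) = 1.1716
Δt = γΔt₀ = 1.1716 × 24 = 28.12 minutes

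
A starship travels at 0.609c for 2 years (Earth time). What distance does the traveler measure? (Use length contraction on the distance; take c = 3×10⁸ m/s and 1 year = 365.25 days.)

Earth distance: d = v × t = 0.609c × 2 yr = 1.1531×10¹⁶ m
γ = 1.2608
d' = d/γ = 1.1531×10¹⁶/1.2608 = 9.146×10¹⁵ m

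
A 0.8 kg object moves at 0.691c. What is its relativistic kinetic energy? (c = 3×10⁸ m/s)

γ = 1/√(1 - 0.691²) = 1.383404
γ - 1 = 0.383404
KE = (γ-1)mc² = 0.383404 × 0.8 × (3×10⁸)² = 2.761×10¹⁶ J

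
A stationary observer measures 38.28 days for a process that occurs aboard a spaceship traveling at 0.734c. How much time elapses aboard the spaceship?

Dilated time Δt = 38.28 days
γ = 1/√(1 - 0.734²) = 1.4724
Δt₀ = Δt/γ = 38.28/1.4724 = 26.00 days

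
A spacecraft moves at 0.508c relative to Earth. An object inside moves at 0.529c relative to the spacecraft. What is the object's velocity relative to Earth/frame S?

u = (u' + v)/(1 + u'v/c²)
Numerator: 0.529 + 0.508 = 1.037
Denominator: 1 + 0.268732 = 1.268732
u = 1.037/1.268732 = 0.8174c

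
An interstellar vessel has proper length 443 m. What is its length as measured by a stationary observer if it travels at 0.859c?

Proper length L₀ = 443 m
γ = 1/√(1 - 0.859²) = 1.953
L = L₀/γ = 443/1.953 = 226.8 m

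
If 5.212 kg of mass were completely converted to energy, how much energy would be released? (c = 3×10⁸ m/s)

Using E = mc²:
c² = (3×10⁸)² = 9×10¹⁶ m²/s²
E = 5.212 × 9×10¹⁶ = 4.691×10¹⁷ J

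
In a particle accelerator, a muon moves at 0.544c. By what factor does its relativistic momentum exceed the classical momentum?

p_rel = γmv, p_class = mv
Ratio = γ = 1/√(1 - 0.544²)
= 1/√(0.704064) = 1.192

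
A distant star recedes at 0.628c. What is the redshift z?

β = 0.628
(1+β)/(1-β) = 1.628/0.372 = 4.376
√(4.376) = 2.092
z = 2.092 - 1 = 1.092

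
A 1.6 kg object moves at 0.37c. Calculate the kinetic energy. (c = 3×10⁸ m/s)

γ = 1/√(1 - 0.37²) = 1.07639
γ - 1 = 0.07639
KE = (γ-1)mc² = 0.07639 × 1.6 × (3×10⁸)² = 1.100×10¹⁶ J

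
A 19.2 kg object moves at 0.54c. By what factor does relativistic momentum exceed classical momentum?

p_rel = γmv, p_class = mv
Ratio = γ = 1/√(1 - 0.54²) = 1.188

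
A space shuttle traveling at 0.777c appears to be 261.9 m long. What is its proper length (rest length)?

Contracted length L = 261.9 m
γ = 1/√(1 - 0.777²) = 1.58856
L₀ = γL = 1.58856 × 261.9 = 416.0 m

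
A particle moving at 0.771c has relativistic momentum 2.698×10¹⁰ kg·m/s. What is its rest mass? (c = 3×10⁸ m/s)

γ = 1/√(1 - 0.771²) = 1.5703
v = 0.771 × 3×10⁸ = 2.313×10⁸ m/s
m = p/(γv) = 2.698×10¹⁰/(1.5703 × 2.313×10⁸) = 74.28 kg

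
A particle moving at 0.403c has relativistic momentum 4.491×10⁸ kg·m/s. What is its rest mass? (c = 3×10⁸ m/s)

γ = 1/√(1 - 0.403²) = 1.0927
v = 0.403 × 3×10⁸ = 1.209×10⁸ m/s
m = p/(γv) = 4.491×10⁸/(1.0927 × 1.209×10⁸) = 3.400 kg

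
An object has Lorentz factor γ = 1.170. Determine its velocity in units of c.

From γ = 1/√(1 - v²/c²):
1/γ² = 1/1.170² = 0.7305
v²/c² = 1 - 0.7305 = 0.2695
v/c = √(0.2695) = 0.5191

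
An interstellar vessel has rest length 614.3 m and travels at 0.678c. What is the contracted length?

Proper length L₀ = 614.3 m
γ = 1/√(1 - 0.678²) = 1.36043
L = L₀/γ = 614.3/1.36043 = 451.5 m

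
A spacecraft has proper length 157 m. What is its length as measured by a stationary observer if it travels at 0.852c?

Proper length L₀ = 157 m
γ = 1/√(1 - 0.852²) = 1.910
L = L₀/γ = 157/1.910 = 82.20 m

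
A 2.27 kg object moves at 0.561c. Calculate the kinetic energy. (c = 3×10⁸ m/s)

γ = 1/√(1 - 0.561²) = 1.208
γ - 1 = 0.2080
KE = (γ-1)mc² = 0.2080 × 2.27 × (3×10⁸)² = 4.249×10¹⁶ J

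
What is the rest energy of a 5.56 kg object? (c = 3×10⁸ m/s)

c² = (3×10⁸)² = 9.000×10¹⁶ m²/s²
E₀ = mc² = 5.56 × 9.000×10¹⁶ = 5.004×10¹⁷ J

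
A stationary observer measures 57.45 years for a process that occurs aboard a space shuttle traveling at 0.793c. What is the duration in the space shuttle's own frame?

Dilated time Δt = 57.45 years
γ = 1/√(1 - 0.793²) = 1.6414
Δt₀ = Δt/γ = 57.45/1.6414 = 35.00 years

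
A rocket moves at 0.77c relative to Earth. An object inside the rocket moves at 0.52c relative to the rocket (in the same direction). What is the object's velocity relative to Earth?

u = (u' + v)/(1 + u'v/c²)
Numerator: 0.52 + 0.77 = 1.29
Denominator: 1 + 0.4004 = 1.4004
u = 1.29/1.4004 = 0.9212c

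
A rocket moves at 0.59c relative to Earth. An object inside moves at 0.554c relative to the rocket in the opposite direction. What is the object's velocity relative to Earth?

Object's velocity in rocket frame is u' = -0.554c
u = (u' + v)/(1 + u'v/c²) = (v - 0.554)/(1 - 0.554·v/c²)
Numerator: 0.59 - 0.554 = 0.036
Denominator: 1 - 0.32686 = 0.67314
u = 0.036/0.67314 = 0.05348c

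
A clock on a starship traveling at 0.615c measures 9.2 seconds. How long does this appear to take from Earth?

Proper time Δt₀ = 9.2 seconds
γ = 1/√(1 - 0.615²) = 1.268
Δt = γΔt₀ = 1.268 × 9.2 = 11.67 seconds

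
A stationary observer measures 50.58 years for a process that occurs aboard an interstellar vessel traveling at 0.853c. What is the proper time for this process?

Dilated time Δt = 50.58 years
γ = 1/√(1 - 0.853²) = 1.916
Δt₀ = Δt/γ = 50.58/1.916 = 26.40 years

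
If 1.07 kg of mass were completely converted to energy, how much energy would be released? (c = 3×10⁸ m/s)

Using E = mc²:
c² = (3×10⁸)² = 9×10¹⁶ m²/s²
E = 1.07 × 9×10¹⁶ = 9.630×10¹⁶ J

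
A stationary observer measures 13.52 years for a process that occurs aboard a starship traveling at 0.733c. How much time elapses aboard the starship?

Dilated time Δt = 13.52 years
γ = 1/√(1 - 0.733²) = 1.470
Δt₀ = Δt/γ = 13.52/1.470 = 9.197 years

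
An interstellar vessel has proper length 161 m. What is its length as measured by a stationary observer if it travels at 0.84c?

Proper length L₀ = 161 m
γ = 1/√(1 - 0.84²) = 1.843
L = L₀/γ = 161/1.843 = 87.36 m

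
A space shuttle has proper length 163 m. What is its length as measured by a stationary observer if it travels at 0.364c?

Proper length L₀ = 163 m
γ = 1/√(1 - 0.364²) = 1.074
L = L₀/γ = 163/1.074 = 151.8 m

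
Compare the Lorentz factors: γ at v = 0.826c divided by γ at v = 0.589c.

γ₁ = 1/√(1 - 0.826²) = 1.774
γ₂ = 1/√(1 - 0.589²) = 1.237
γ₁/γ₂ = 1.774/1.237 = 1.434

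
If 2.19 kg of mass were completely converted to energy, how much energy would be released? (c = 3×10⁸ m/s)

Using E = mc²:
c² = (3×10⁸)² = 9×10¹⁶ m²/s²
E = 2.19 × 9×10¹⁶ = 1.971×10¹⁷ J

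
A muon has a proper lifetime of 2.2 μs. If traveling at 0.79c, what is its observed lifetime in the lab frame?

Proper lifetime τ₀ = 2.2 μs
γ = 1/√(1 - 0.79²) = 1.631
τ = γτ₀ = 1.631 × 2.2 μs = 3.588 μs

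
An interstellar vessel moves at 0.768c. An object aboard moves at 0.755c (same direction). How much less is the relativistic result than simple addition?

Classical: u' + v = 0.755 + 0.768 = 1.523c
Relativistic: u = (0.755 + 0.768)/(1 + 0.57984) = 1.523/1.57984 = 0.9640c
Difference: 1.523 - 0.9640 = 0.5590c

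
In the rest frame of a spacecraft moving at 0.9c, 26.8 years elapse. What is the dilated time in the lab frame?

Proper time Δt₀ = 26.8 years
γ = 1/√(1 - 0.9²) = 2.294
Δt = γΔt₀ = 2.294 × 26.8 = 61.48 years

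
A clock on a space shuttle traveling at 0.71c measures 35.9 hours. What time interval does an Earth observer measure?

Proper time Δt₀ = 35.9 hours
γ = 1/√(1 - 0.71²) = 1.420
Δt = γΔt₀ = 1.420 × 35.9 = 50.98 hours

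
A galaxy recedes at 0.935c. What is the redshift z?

β = 0.935
(1+β)/(1-β) = 1.935/0.065 = 29.77
√(29.77) = 5.456
z = 5.456 - 1 = 4.456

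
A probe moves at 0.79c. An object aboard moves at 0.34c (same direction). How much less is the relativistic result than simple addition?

Classical: u' + v = 0.34 + 0.79 = 1.13c
Relativistic: u = (0.34 + 0.79)/(1 + 0.2686) = 1.13/1.2686 = 0.8907c
Difference: 1.13 - 0.8907 = 0.2393c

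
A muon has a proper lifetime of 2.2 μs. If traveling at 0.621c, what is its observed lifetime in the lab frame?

Proper lifetime τ₀ = 2.2 μs
γ = 1/√(1 - 0.621²) = 1.276
τ = γτ₀ = 1.276 × 2.2 μs = 2.807 μs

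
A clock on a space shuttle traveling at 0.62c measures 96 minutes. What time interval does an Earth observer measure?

Proper time Δt₀ = 96 minutes
γ = 1/√(1 - 0.62²) = 1.275
Δt = γΔt₀ = 1.275 × 96 = 122.4 minutes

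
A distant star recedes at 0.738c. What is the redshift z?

β = 0.738
(1+β)/(1-β) = 1.738/0.262 = 6.634
√(6.634) = 2.576
z = 2.576 - 1 = 1.576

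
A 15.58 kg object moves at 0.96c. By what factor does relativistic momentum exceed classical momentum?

p_rel = γmv, p_class = mv
Ratio = γ = 1/√(1 - 0.96²) = 3.571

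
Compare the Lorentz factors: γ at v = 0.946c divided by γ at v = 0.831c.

γ₁ = 1/√(1 - 0.946²) = 3.085
γ₂ = 1/√(1 - 0.831²) = 1.798
γ₁/γ₂ = 3.085/1.798 = 1.716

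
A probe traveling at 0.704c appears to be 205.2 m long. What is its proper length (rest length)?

Contracted length L = 205.2 m
γ = 1/√(1 - 0.704²) = 1.408
L₀ = γL = 1.408 × 205.2 = 288.9 m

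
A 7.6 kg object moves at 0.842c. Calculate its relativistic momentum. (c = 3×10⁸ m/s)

γ = 1/√(1 - 0.842²) = 1.854
v = 0.842 × 3×10⁸ = 2.526×10⁸ m/s
p = γmv = 1.854 × 7.6 × 2.526×10⁸ = 3.559×10⁹ kg·m/s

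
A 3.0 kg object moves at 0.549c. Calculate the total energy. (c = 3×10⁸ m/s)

γ = 1/√(1 - 0.549²) = 1.1964
mc² = 3.0 × (3×10⁸)² = 2.700×10¹⁷ J
E = γmc² = 1.1964 × 2.700×10¹⁷ = 3.230×10¹⁷ J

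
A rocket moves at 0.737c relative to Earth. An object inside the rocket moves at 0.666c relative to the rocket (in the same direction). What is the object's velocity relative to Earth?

u = (u' + v)/(1 + u'v/c²)
Numerator: 0.666 + 0.737 = 1.403
Denominator: 1 + 0.490842 = 1.490842
u = 1.403/1.490842 = 0.9411c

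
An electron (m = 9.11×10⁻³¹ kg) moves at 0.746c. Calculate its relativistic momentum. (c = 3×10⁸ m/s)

γ = 1/√(1 - 0.746²) = 1.502
v = 0.746 × 3×10⁸ = 2.238×10⁸ m/s
p = γmv = 1.502 × 9.11×10⁻³¹ × 2.238×10⁸ = 3.062×10⁻²² kg·m/s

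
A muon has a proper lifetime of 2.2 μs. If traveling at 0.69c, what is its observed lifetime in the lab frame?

Proper lifetime τ₀ = 2.2 μs
γ = 1/√(1 - 0.69²) = 1.38158
τ = γτ₀ = 1.38158 × 2.2 μs = 3.039 μs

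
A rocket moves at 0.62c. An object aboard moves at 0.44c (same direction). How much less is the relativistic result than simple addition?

Classical: u' + v = 0.44 + 0.62 = 1.06c
Relativistic: u = (0.44 + 0.62)/(1 + 0.2728) = 1.06/1.2728 = 0.8328c
Difference: 1.06 - 0.8328 = 0.2272c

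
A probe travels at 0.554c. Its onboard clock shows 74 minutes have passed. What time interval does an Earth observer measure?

Proper time Δt₀ = 74 minutes
γ = 1/√(1 - 0.554²) = 1.2012
Δt = γΔt₀ = 1.2012 × 74 = 88.89 minutes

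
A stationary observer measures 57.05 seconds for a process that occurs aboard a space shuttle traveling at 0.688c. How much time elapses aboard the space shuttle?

Dilated time Δt = 57.05 seconds
γ = 1/√(1 - 0.688²) = 1.378
Δt₀ = Δt/γ = 57.05/1.378 = 41.40 seconds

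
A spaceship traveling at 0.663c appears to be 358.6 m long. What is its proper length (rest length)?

Contracted length L = 358.6 m
γ = 1/√(1 - 0.663²) = 1.3358
L₀ = γL = 1.3358 × 358.6 = 479.0 m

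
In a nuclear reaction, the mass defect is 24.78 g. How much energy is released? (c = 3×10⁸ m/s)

Convert mass defect: Δm = 24.78 g = 0.02478 kg
E = Δm·c² = 0.02478 × (3×10⁸)²
= 0.02478 × 9×10¹⁶ = 2.230×10¹⁵ J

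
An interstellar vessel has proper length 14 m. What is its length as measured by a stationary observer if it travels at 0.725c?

Proper length L₀ = 14 m
γ = 1/√(1 - 0.725²) = 1.452
L = L₀/γ = 14/1.452 = 9.642 m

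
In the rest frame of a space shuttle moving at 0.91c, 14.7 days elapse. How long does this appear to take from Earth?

Proper time Δt₀ = 14.7 days
γ = 1/√(1 - 0.91²) = 2.412
Δt = γΔt₀ = 2.412 × 14.7 = 35.46 days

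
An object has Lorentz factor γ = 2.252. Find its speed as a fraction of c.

From γ = 1/√(1 - v²/c²):
1/γ² = 1/2.252² = 0.1972
v²/c² = 1 - 0.1972 = 0.8028
v/c = √(0.8028) = 0.8960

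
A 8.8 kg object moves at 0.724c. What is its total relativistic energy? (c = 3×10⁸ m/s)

γ = 1/√(1 - 0.724²) = 1.450
mc² = 8.8 × (3×10⁸)² = 7.920×10¹⁷ J
E = γmc² = 1.450 × 7.920×10¹⁷ = 1.148×10¹⁸ J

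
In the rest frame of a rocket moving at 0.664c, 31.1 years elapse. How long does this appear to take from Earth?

Proper time Δt₀ = 31.1 years
γ = 1/√(1 - 0.664²) = 1.3374
Δt = γΔt₀ = 1.3374 × 31.1 = 41.59 years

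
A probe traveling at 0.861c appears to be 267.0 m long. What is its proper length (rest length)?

Contracted length L = 267.0 m
γ = 1/√(1 - 0.861²) = 1.9662
L₀ = γL = 1.9662 × 267.0 = 525.0 m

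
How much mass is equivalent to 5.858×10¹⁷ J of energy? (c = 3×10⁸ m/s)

From E = mc², we get m = E/c²
c² = (3×10⁸)² = 9×10¹⁶ m²/s²
m = 5.858×10¹⁷ / 9×10¹⁶ = 6.509 kg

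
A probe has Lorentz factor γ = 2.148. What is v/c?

From γ = 1/√(1 - v²/c²):
1/γ² = 1/2.148² = 0.2167
v²/c² = 1 - 0.2167 = 0.7833
v/c = √(0.7833) = 0.8850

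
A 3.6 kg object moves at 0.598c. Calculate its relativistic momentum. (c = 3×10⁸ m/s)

γ = 1/√(1 - 0.598²) = 1.2477
v = 0.598 × 3×10⁸ = 1.794×10⁸ m/s
p = γmv = 1.2477 × 3.6 × 1.794×10⁸ = 8.058×10⁸ kg·m/s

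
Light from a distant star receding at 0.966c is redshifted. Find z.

β = 0.966
(1+β)/(1-β) = 1.966/0.034 = 57.82
√(57.82) = 7.604
z = 7.604 - 1 = 6.604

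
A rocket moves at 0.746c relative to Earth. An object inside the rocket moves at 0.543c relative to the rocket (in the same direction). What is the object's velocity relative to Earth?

u = (u' + v)/(1 + u'v/c²)
Numerator: 0.543 + 0.746 = 1.289
Denominator: 1 + 0.405078 = 1.405078
u = 1.289/1.405078 = 0.9174c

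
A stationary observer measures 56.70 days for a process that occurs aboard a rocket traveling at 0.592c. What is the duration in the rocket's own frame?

Dilated time Δt = 56.70 days
γ = 1/√(1 - 0.592²) = 1.2408
Δt₀ = Δt/γ = 56.70/1.2408 = 45.70 days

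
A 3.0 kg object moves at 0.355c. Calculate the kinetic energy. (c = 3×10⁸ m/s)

γ = 1/√(1 - 0.355²) = 1.06967
γ - 1 = 0.06967
KE = (γ-1)mc² = 0.06967 × 3.0 × (3×10⁸)² = 1.881×10¹⁶ J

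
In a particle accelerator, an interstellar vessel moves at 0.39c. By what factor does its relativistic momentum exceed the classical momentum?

p_rel = γmv, p_class = mv
Ratio = γ = 1/√(1 - 0.39²)
= 1/√(0.8479) = 1.086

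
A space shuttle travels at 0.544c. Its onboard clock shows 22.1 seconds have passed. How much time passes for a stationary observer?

Proper time Δt₀ = 22.1 seconds
γ = 1/√(1 - 0.544²) = 1.192
Δt = γΔt₀ = 1.192 × 22.1 = 26.34 seconds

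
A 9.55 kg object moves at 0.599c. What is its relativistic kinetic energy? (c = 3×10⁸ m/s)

γ = 1/√(1 - 0.599²) = 1.24883
γ - 1 = 0.24883
KE = (γ-1)mc² = 0.24883 × 9.55 × (3×10⁸)² = 2.139×10¹⁷ J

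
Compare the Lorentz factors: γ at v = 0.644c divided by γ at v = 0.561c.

γ₁ = 1/√(1 - 0.644²) = 1.307
γ₂ = 1/√(1 - 0.561²) = 1.208
γ₁/γ₂ = 1.307/1.208 = 1.082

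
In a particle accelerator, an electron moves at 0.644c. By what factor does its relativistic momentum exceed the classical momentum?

p_rel = γmv, p_class = mv
Ratio = γ = 1/√(1 - 0.644²)
= 1/√(0.585264) = 1.307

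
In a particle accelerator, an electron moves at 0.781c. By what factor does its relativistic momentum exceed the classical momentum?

p_rel = γmv, p_class = mv
Ratio = γ = 1/√(1 - 0.781²)
= 1/√(0.390039) = 1.601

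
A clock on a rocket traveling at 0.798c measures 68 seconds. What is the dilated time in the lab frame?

Proper time Δt₀ = 68 seconds
γ = 1/√(1 - 0.798²) = 1.659
Δt = γΔt₀ = 1.659 × 68 = 112.8 seconds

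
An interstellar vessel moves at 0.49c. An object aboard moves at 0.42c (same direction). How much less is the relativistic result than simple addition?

Classical: u' + v = 0.42 + 0.49 = 0.91c
Relativistic: u = (0.42 + 0.49)/(1 + 0.2058) = 0.91/1.2058 = 0.7547c
Difference: 0.91 - 0.7547 = 0.1553c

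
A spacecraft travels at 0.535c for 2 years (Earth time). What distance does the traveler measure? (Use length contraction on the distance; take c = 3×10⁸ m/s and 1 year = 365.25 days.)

Earth distance: d = v × t = 0.535c × 2 yr = 1.01300×10¹⁶ m
γ = 1.18364
d' = d/γ = 1.01300×10¹⁶/1.18364 = 8.558×10¹⁵ m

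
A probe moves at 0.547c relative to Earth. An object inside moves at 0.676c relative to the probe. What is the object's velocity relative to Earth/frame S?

u = (u' + v)/(1 + u'v/c²)
Numerator: 0.676 + 0.547 = 1.223
Denominator: 1 + 0.369772 = 1.369772
u = 1.223/1.369772 = 0.8928c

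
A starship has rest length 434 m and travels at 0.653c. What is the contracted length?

Proper length L₀ = 434 m
γ = 1/√(1 - 0.653²) = 1.3204
L = L₀/γ = 434/1.3204 = 328.7 m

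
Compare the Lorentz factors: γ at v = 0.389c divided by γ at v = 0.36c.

γ₁ = 1/√(1 - 0.389²) = 1.0855
γ₂ = 1/√(1 - 0.36²) = 1.0719
γ₁/γ₂ = 1.0855/1.0719 = 1.013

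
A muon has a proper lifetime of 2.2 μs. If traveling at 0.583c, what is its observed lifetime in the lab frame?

Proper lifetime τ₀ = 2.2 μs
γ = 1/√(1 - 0.583²) = 1.231
τ = γτ₀ = 1.231 × 2.2 μs = 2.708 μs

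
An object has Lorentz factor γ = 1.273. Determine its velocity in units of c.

From γ = 1/√(1 - v²/c²):
1/γ² = 1/1.273² = 0.6171
v²/c² = 1 - 0.6171 = 0.3829
v/c = √(0.3829) = 0.6188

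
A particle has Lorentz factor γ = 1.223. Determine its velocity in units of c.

From γ = 1/√(1 - v²/c²):
1/γ² = 1/1.223² = 0.6686
v²/c² = 1 - 0.6686 = 0.3314
v/c = √(0.3314) = 0.5757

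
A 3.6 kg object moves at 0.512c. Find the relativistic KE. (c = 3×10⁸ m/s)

γ = 1/√(1 - 0.512²) = 1.16416
γ - 1 = 0.16416
KE = (γ-1)mc² = 0.16416 × 3.6 × (3×10⁸)² = 5.319×10¹⁶ J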